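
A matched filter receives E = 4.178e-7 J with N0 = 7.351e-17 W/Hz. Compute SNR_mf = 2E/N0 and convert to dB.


SNR_lin = 2 * 4.178e-7 / 7.351e-17 = 1.137e10
SNR_dB = 10*log10(1.137e10) = 100.6 dB

100.6 dB


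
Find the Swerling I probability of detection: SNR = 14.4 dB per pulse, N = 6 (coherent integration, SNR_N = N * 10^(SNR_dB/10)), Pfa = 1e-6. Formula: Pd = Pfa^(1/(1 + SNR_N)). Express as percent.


SNR_lin = 10^(14.4/10) = 27.54229
SNR_N = 6 * 27.54229 = 165.25374
1/(1 + SNR_N) = 1/166.25374 = 0.0060149
Pd = (1e-6)^0.0060149 = 0.92026
Pd = 92.0%

92.0%


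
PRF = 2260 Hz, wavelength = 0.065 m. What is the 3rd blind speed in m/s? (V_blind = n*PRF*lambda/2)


V_blind = 3 * 2260 * 0.065 / 2 = 220.4 m/s

220.4 m/s


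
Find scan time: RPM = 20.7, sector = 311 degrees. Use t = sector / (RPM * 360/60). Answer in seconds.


t = 311 / (20.7 * 360) * 60 = 2.5 s

2.5 s


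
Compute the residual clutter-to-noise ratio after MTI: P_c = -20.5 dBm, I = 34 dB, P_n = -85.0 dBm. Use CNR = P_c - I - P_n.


CNR = -20.5 - 34 - (-85.0) = 30.5 dB

30.5 dB


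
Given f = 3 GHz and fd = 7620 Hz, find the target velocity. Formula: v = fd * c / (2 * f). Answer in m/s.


v = 7620 * 3e8 / (2 * 3000000000.0) = 381.0 m/s

381.0 m/s


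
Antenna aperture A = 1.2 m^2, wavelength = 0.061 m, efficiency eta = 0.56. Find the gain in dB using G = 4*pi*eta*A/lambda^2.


G_linear = 4*pi*0.56*1.2/0.061^2 = 2269.44
G_dB = 10*log10(2269.44) = 33.6 dB

33.6 dB


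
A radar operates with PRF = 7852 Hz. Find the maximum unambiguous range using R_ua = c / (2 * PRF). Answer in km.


R_ua = 3e8 / (2 * 7852) = 19103.4 m = 19.1 km

19.1 km


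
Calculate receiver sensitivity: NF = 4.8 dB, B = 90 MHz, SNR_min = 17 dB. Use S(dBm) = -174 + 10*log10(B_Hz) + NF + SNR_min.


10*log10(90000000.0) = 79.54
S = -174 + 79.54 + 4.8 + 17 = -72.7 dBm

-72.7 dBm


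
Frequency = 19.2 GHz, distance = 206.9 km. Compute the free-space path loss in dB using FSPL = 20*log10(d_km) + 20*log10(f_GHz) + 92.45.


20*log10(206.9) = 46.32
20*log10(19.2) = 25.67
FSPL = 164.4 dB

164.4 dB


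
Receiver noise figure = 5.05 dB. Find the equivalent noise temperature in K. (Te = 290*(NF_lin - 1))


NF_lin = 10^(5.05/10) = 3.198895
Te = 290 * (3.198895 - 1) = 637.7 K

637.7 K


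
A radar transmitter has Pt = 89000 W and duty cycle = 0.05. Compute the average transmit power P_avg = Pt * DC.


P_avg = 89000 * 0.05 = 4450.0 W

4450.0 W


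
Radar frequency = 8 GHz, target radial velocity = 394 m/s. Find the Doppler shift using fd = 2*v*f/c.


fd = 2 * 394 * 8000000000.0 / 3e8 = 21013.3 Hz

21013.3 Hz


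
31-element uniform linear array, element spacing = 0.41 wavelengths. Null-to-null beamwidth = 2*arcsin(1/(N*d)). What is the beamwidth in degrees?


1/(N*d) = 1/(31*0.41) = 0.078678
BW = 2*arcsin(0.078678) = 9.0 degrees

9.0 degrees


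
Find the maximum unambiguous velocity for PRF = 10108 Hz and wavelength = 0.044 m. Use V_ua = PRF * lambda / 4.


V_ua = 10108 * 0.044 / 4 = 111.2 m/s

111.2 m/s


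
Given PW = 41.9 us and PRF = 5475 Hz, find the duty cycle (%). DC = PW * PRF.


DC = 41.9e-6 * 5475 * 100 = 22.94%

22.94%


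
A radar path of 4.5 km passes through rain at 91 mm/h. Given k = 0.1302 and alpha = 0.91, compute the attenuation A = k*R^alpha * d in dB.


gamma = 0.1302 * 91^0.91 = 7.894755 dB/km
A = 7.894755 * 4.5 = 35.53 dB

35.53 dB


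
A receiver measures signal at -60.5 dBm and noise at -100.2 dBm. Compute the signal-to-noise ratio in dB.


SNR = -60.5 - (-100.2) = 39.7 dB

39.7 dB


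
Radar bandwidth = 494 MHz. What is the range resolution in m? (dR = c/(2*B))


dR = 3e8 / (2 * 494000000.0) = 0.3 m

0.3 m


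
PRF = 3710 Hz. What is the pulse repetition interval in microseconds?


PRI = 1/3710 = 0.0002695418 s = 269.5 us

269.5 us


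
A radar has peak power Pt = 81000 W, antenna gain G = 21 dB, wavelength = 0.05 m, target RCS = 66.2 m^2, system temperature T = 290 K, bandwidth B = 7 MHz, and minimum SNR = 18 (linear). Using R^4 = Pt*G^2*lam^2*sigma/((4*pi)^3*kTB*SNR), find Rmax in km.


G_lin = 10^(21/10) = 125.892541
R^4 = 81000 * 125.892541^2 * 0.05^2 * 66.2 / ((4*pi)^3 * 1.38e-23 * 290 * 7000000.0 * 18)
R^4 = 2.12327e17 m^4
R_max = (2.12327e17)^(1/4) = 21466.0 m = 21.5 km

21.5 km


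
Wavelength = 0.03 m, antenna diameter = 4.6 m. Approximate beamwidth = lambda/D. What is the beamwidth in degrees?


BW_rad = 0.03 / 4.6 = 0.006522
BW_deg = 0.37 degrees

0.37 degrees


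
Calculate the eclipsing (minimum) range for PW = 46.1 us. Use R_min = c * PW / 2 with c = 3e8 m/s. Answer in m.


R_min = 3e8 * 46.1e-6 / 2 = 6915.0 m

6915.0 m


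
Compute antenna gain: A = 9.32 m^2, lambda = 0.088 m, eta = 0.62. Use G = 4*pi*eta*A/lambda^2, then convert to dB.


G_linear = 4*pi*0.62*9.32/0.088^2 = 9376.75
G_dB = 10*log10(9376.75) = 39.7 dB

39.7 dB


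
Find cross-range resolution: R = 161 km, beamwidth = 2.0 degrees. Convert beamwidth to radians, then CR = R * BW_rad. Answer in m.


BW_rad = 0.034906585
CR = 161000 * 0.034906585 = 5620.0 m

5620.0 m


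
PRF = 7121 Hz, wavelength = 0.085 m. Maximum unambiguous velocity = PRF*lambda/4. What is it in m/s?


V_ua = 7121 * 0.085 / 4 = 151.3 m/s

151.3 m/s


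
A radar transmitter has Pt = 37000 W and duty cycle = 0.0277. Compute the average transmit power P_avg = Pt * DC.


P_avg = 37000 * 0.0277 = 1024.9 W

1024.9 W


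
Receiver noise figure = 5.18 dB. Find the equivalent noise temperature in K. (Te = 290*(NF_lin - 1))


NF_lin = 10^(5.18/10) = 3.296097
Te = 290 * (3.296097 - 1) = 665.9 K

665.9 K


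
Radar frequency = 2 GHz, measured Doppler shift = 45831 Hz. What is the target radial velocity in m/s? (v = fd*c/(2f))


v = 45831 * 3e8 / (2 * 2000000000.0) = 3437.3 m/s

3437.3 m/s


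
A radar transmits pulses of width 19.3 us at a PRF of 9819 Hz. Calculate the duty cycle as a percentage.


DC = 19.3e-6 * 9819 * 100 = 18.95%

18.95%


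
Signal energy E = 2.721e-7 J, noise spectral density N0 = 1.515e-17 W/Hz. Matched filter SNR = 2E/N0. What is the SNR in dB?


SNR_lin = 2 * 2.721e-7 / 1.515e-17 = 3.592e10
SNR_dB = 10*log10(3.592e10) = 105.6 dB

105.6 dB


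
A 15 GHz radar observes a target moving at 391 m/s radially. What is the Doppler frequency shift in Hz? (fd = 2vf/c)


fd = 2 * 391 * 15000000000.0 / 3e8 = 39100.0 Hz

39100.0 Hz


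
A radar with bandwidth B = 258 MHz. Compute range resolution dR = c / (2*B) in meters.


dR = 3e8 / (2 * 258000000.0) = 0.58 m

0.58 m


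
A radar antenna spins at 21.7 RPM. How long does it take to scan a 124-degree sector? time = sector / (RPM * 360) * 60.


t = 124 / (21.7 * 360) * 60 = 0.95 s

0.95 s


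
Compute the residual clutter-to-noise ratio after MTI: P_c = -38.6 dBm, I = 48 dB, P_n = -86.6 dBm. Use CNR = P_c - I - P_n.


CNR = -38.6 - 48 - (-86.6) = 0.0 dB

0.0 dB


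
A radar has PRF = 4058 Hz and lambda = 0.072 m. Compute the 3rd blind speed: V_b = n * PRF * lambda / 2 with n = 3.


V_blind = 3 * 4058 * 0.072 / 2 = 438.3 m/s

438.3 m/s


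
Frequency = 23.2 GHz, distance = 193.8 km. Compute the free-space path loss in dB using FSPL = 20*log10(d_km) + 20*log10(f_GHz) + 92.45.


20*log10(193.8) = 45.75
20*log10(23.2) = 27.31
FSPL = 165.5 dB

165.5 dB


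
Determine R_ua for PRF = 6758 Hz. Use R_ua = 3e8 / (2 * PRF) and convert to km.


R_ua = 3e8 / (2 * 6758) = 22195.9 m = 22.2 km

22.2 km


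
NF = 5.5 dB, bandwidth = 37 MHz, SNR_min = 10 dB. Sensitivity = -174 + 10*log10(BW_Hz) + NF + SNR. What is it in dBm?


10*log10(37000000.0) = 75.68
S = -174 + 75.68 + 5.5 + 10 = -82.8 dBm

-82.8 dBm


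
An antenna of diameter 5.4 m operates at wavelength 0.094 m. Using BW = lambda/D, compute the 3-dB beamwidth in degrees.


BW_rad = 0.094 / 5.4 = 0.017407
BW_deg = 1.0 degrees

1.0 degrees


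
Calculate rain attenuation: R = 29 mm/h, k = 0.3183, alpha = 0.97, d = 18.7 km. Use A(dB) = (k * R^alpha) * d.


gamma = 0.3183 * 29^0.97 = 8.343777 dB/km
A = 8.343777 * 18.7 = 156.03 dB

156.03 dB


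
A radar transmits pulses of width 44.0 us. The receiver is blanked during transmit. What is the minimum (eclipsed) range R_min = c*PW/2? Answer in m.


R_min = 3e8 * 44.0e-6 / 2 = 6600.0 m

6600.0 m


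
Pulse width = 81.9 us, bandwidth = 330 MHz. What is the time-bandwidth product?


TBP = 81.9 * 330 = 27027.0

27027.0


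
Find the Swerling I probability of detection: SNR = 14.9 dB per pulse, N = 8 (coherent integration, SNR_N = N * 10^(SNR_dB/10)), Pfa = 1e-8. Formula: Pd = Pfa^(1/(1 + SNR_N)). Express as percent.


SNR_lin = 10^(14.9/10) = 30.90295
SNR_N = 8 * 30.90295 = 247.2236
1/(1 + SNR_N) = 1/248.2236 = 0.0040286
Pd = (1e-8)^0.0040286 = 0.92848
Pd = 92.8%

92.8%


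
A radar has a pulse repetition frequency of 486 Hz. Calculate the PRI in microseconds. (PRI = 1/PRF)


PRI = 1/486 = 0.0020576132 s = 2057.6 us

2057.6 us


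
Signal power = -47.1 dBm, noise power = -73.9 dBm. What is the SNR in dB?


SNR = -47.1 - (-73.9) = 26.8 dB

26.8 dB


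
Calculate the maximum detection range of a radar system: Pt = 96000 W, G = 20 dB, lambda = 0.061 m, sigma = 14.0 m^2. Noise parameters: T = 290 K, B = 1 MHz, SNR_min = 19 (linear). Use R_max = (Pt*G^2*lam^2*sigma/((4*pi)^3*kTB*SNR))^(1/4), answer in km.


G_lin = 10^(20/10) = 100.0
R^4 = 96000 * 100.0^2 * 0.061^2 * 14.0 / ((4*pi)^3 * 1.38e-23 * 290 * 1000000.0 * 19)
R^4 = 3.31435e17 m^4
R_max = (3.31435e17)^(1/4) = 23993.8 m = 24.0 km

24.0 km


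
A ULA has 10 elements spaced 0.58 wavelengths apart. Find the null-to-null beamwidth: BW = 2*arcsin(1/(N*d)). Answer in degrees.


1/(N*d) = 1/(10*0.58) = 0.172414
BW = 2*arcsin(0.172414) = 19.9 degrees

19.9 degrees


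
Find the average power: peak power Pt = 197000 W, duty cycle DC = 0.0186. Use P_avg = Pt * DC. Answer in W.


P_avg = 197000 * 0.0186 = 3664.2 W

3664.2 W


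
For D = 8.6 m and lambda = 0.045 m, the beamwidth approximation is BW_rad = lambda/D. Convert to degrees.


BW_rad = 0.045 / 8.6 = 0.005233
BW_deg = 0.3 degrees

0.3 degrees


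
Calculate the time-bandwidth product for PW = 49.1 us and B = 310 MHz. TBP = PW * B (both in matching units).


TBP = 49.1 * 310 = 15221.0

15221.0


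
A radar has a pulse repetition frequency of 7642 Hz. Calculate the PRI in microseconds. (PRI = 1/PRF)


PRI = 1/7642 = 0.0001308558 s = 130.9 us

130.9 us


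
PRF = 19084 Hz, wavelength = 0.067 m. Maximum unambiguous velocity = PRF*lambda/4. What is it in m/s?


V_ua = 19084 * 0.067 / 4 = 319.7 m/s

319.7 m/s


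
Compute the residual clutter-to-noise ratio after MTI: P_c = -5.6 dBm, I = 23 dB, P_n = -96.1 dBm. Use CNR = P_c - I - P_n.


CNR = -5.6 - 23 - (-96.1) = 67.5 dB

67.5 dB


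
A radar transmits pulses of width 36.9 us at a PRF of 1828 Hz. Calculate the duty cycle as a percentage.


DC = 36.9e-6 * 1828 * 100 = 6.75%

6.75%


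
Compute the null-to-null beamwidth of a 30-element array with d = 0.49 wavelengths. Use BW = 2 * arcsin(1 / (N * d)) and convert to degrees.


1/(N*d) = 1/(30*0.49) = 0.068027
BW = 2*arcsin(0.068027) = 7.8 degrees

7.8 degrees


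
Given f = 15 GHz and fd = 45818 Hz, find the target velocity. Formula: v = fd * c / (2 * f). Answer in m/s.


v = 45818 * 3e8 / (2 * 15000000000.0) = 458.2 m/s

458.2 m/s


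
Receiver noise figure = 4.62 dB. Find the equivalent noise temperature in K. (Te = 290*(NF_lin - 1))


NF_lin = 10^(4.62/10) = 2.897344
Te = 290 * (2.897344 - 1) = 550.2 K

550.2 K


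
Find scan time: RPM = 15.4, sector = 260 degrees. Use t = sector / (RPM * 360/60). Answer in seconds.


t = 260 / (15.4 * 360) * 60 = 2.81 s

2.81 s


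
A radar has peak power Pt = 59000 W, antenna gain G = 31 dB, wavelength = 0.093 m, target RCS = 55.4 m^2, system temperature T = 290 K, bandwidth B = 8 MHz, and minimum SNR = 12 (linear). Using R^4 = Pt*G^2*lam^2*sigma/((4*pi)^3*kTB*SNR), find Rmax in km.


G_lin = 10^(31/10) = 1258.925412
R^4 = 59000 * 1258.925412^2 * 0.093^2 * 55.4 / ((4*pi)^3 * 1.38e-23 * 290 * 8000000.0 * 12)
R^4 = 5.87692e19 m^4
R_max = (5.87692e19)^(1/4) = 87556.3 m = 87.6 km

87.6 km


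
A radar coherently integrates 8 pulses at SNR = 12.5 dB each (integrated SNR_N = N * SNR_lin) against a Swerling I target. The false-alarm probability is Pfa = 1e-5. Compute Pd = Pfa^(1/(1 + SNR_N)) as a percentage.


SNR_lin = 10^(12.5/10) = 17.78279
SNR_N = 8 * 17.78279 = 142.26232
1/(1 + SNR_N) = 1/143.26232 = 0.0069802
Pd = (1e-5)^0.0069802 = 0.92278
Pd = 92.3%

92.3%


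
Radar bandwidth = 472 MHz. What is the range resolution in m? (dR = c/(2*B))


dR = 3e8 / (2 * 472000000.0) = 0.32 m

0.32 m


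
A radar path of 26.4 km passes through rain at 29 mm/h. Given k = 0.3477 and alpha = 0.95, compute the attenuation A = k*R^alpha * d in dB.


gamma = 0.3477 * 29^0.95 = 8.520847 dB/km
A = 8.520847 * 26.4 = 224.95 dB

224.95 dB


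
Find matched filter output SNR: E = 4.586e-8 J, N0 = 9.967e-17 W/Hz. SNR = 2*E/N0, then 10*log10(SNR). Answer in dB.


SNR_lin = 2 * 4.586e-8 / 9.967e-17 = 9.202e8
SNR_dB = 10*log10(9.202e8) = 89.6 dB

89.6 dB


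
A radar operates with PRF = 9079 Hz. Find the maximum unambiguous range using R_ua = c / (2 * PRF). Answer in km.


R_ua = 3e8 / (2 * 9079) = 16521.6 m = 16.5 km

16.5 km


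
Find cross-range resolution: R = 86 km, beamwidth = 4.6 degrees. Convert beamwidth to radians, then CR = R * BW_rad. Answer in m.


BW_rad = 0.080285146
CR = 86000 * 0.080285146 = 6904.5 m

6904.5 m


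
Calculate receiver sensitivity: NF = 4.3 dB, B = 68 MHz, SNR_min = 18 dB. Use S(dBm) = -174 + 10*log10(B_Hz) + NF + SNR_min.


10*log10(68000000.0) = 78.33
S = -174 + 78.33 + 4.3 + 18 = -73.4 dBm

-73.4 dBm


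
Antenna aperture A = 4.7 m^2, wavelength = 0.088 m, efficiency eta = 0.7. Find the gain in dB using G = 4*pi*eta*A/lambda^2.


G_linear = 4*pi*0.7*4.7/0.088^2 = 5338.76
G_dB = 10*log10(5338.76) = 37.3 dB

37.3 dB


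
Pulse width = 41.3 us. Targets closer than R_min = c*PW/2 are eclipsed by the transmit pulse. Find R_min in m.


R_min = 3e8 * 41.3e-6 / 2 = 6195.0 m

6195.0 m


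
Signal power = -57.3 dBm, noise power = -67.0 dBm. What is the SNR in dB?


SNR = -57.3 - (-67.0) = 9.7 dB

9.7 dB


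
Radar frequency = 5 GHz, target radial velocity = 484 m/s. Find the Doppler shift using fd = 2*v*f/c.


fd = 2 * 484 * 5000000000.0 / 3e8 = 16133.3 Hz

16133.3 Hz


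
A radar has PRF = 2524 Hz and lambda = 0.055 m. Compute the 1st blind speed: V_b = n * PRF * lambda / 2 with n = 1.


V_blind = 1 * 2524 * 0.055 / 2 = 69.4 m/s

69.4 m/s


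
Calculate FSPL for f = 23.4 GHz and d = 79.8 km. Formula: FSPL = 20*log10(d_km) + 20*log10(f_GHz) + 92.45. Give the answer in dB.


20*log10(79.8) = 38.04
20*log10(23.4) = 27.38
FSPL = 157.9 dB

157.9 dB


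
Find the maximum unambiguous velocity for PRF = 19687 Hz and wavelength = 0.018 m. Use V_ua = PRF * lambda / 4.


V_ua = 19687 * 0.018 / 4 = 88.6 m/s

88.6 m/s


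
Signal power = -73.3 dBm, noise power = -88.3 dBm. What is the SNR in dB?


SNR = -73.3 - (-88.3) = 15.0 dB

15.0 dB


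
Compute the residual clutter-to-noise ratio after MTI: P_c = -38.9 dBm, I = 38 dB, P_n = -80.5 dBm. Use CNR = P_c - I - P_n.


CNR = -38.9 - 38 - (-80.5) = 3.6 dB

3.6 dB


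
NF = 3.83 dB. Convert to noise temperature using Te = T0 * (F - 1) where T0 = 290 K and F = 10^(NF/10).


NF_lin = 10^(3.83/10) = 2.415461
Te = 290 * (2.415461 - 1) = 410.5 K

410.5 K


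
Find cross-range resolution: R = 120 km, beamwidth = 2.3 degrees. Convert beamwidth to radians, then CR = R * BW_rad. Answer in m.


BW_rad = 0.040142573
CR = 120000 * 0.040142573 = 4817.1 m

4817.1 m


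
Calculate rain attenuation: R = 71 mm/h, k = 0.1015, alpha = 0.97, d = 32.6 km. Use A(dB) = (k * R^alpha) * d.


gamma = 0.1015 * 71^0.97 = 6.341422 dB/km
A = 6.341422 * 32.6 = 206.73 dB

206.73 dB


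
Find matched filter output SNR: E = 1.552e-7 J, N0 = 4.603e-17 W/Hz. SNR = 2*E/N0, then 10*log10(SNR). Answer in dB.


SNR_lin = 2 * 1.552e-7 / 4.603e-17 = 6.743e9
SNR_dB = 10*log10(6.743e9) = 98.3 dB

98.3 dB


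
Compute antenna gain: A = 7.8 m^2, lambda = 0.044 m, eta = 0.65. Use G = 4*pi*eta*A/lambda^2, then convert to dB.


G_linear = 4*pi*0.65*7.8/0.044^2 = 32908.83
G_dB = 10*log10(32908.83) = 45.2 dB

45.2 dB


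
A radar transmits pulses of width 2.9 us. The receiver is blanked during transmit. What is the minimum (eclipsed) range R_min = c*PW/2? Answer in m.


R_min = 3e8 * 2.9e-6 / 2 = 435.0 m

435.0 m


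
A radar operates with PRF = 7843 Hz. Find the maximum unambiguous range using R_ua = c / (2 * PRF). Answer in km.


R_ua = 3e8 / (2 * 7843) = 19125.3 m = 19.1 km

19.1 km


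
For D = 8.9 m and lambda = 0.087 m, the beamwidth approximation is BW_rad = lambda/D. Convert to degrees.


BW_rad = 0.087 / 8.9 = 0.009775
BW_deg = 0.56 degrees

0.56 degrees


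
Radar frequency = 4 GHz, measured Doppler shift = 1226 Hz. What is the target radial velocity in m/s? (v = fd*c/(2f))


v = 1226 * 3e8 / (2 * 4000000000.0) = 46.0 m/s

46.0 m/s


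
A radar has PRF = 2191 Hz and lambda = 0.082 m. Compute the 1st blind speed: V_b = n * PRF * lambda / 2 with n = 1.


V_blind = 1 * 2191 * 0.082 / 2 = 89.8 m/s

89.8 m/s


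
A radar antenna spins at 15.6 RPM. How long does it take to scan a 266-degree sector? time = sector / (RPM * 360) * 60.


t = 266 / (15.6 * 360) * 60 = 2.84 s

2.84 s


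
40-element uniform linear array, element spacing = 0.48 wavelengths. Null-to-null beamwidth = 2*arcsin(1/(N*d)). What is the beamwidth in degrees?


1/(N*d) = 1/(40*0.48) = 0.052083
BW = 2*arcsin(0.052083) = 6.0 degrees

6.0 degrees


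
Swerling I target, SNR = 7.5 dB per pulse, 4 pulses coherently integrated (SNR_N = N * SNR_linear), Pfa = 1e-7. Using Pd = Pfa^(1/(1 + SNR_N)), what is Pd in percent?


SNR_lin = 10^(7.5/10) = 5.62341
SNR_N = 4 * 5.62341 = 22.49364
1/(1 + SNR_N) = 1/23.49364 = 0.0425647
Pd = (1e-7)^0.0425647 = 0.50356
Pd = 50.4%

50.4%


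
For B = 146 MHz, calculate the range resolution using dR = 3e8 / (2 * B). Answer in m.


dR = 3e8 / (2 * 146000000.0) = 1.03 m

1.03 m


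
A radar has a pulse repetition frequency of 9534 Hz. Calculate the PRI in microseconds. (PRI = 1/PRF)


PRI = 1/9534 = 0.0001048878 s = 104.9 us

104.9 us


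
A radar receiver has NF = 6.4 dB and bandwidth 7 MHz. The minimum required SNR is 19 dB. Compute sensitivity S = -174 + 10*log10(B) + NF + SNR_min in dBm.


10*log10(7000000.0) = 68.45
S = -174 + 68.45 + 6.4 + 19 = -80.1 dBm

-80.1 dBm


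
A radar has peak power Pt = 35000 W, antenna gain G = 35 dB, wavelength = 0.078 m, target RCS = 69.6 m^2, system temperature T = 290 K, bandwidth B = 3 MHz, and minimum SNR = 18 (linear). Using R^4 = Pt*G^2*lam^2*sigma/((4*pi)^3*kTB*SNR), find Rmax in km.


G_lin = 10^(35/10) = 3162.27766
R^4 = 35000 * 3162.27766^2 * 0.078^2 * 69.6 / ((4*pi)^3 * 1.38e-23 * 290 * 3000000.0 * 18)
R^4 = 3.45594e20 m^4
R_max = (3.45594e20)^(1/4) = 136345.7 m = 136.3 km

136.3 km


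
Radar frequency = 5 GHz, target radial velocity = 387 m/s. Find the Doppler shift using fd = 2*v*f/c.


fd = 2 * 387 * 5000000000.0 / 3e8 = 12900.0 Hz

12900.0 Hz


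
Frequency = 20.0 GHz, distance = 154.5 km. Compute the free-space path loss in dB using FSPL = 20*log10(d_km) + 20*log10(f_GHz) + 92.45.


20*log10(154.5) = 43.78
20*log10(20.0) = 26.02
FSPL = 162.2 dB

162.2 dB


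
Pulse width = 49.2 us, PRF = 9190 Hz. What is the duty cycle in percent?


DC = 49.2e-6 * 9190 * 100 = 45.21%

45.21%


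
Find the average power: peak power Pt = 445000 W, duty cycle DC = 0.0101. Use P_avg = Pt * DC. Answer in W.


P_avg = 445000 * 0.0101 = 4494.5 W

4494.5 W


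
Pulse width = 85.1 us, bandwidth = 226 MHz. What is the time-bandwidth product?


TBP = 85.1 * 226 = 19232.6

19232.6


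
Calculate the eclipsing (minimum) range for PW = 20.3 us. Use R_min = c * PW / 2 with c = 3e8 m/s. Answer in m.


R_min = 3e8 * 20.3e-6 / 2 = 3045.0 m

3045.0 m


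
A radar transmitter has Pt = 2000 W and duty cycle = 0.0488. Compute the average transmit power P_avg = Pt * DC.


P_avg = 2000 * 0.0488 = 97.6 W

97.6 W


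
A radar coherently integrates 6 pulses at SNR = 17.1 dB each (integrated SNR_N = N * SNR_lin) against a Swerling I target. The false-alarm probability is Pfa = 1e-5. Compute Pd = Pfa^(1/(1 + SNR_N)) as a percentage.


SNR_lin = 10^(17.1/10) = 51.28614
SNR_N = 6 * 51.28614 = 307.71684
1/(1 + SNR_N) = 1/308.71684 = 0.0032392
Pd = (1e-5)^0.0032392 = 0.96339
Pd = 96.3%

96.3%


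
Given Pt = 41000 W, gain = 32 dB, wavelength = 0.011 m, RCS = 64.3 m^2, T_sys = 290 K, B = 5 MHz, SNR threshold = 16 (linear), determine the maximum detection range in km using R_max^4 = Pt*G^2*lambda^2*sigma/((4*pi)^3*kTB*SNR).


G_lin = 10^(32/10) = 1584.893192
R^4 = 41000 * 1584.893192^2 * 0.011^2 * 64.3 / ((4*pi)^3 * 1.38e-23 * 290 * 5000000.0 * 16)
R^4 = 1.2612e18 m^4
R_max = (1.2612e18)^(1/4) = 33511.7 m = 33.5 km

33.5 km


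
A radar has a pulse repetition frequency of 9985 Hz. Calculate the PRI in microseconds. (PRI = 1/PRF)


PRI = 1/9985 = 0.0001001502 s = 100.2 us

100.2 us


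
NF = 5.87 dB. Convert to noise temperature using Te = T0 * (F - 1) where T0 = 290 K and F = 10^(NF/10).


NF_lin = 10^(5.87/10) = 3.86367
Te = 290 * (3.86367 - 1) = 830.5 K

830.5 K


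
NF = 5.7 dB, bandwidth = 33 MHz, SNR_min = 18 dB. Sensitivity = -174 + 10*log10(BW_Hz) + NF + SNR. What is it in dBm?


10*log10(33000000.0) = 75.19
S = -174 + 75.19 + 5.7 + 18 = -75.1 dBm

-75.1 dBm


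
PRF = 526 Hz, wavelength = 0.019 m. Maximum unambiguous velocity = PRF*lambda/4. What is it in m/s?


V_ua = 526 * 0.019 / 4 = 2.5 m/s

2.5 m/s


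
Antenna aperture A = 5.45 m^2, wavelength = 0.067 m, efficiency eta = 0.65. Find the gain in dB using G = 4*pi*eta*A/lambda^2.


G_linear = 4*pi*0.65*5.45/0.067^2 = 9916.77
G_dB = 10*log10(9916.77) = 40.0 dB

40.0 dB


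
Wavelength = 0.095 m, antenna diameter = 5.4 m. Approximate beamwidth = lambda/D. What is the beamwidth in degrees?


BW_rad = 0.095 / 5.4 = 0.017593
BW_deg = 1.01 degrees

1.01 degrees


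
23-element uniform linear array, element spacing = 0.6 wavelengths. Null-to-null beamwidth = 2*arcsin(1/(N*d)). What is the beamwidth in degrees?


1/(N*d) = 1/(23*0.6) = 0.072464
BW = 2*arcsin(0.072464) = 8.3 degrees

8.3 degrees


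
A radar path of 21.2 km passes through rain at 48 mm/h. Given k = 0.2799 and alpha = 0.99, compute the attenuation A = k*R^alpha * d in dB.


gamma = 0.2799 * 48^0.99 = 12.925035 dB/km
A = 12.925035 * 21.2 = 274.01 dB

274.01 dB


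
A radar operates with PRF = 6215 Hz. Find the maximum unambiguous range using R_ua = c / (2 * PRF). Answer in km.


R_ua = 3e8 / (2 * 6215) = 24135.2 m = 24.1 km

24.1 km


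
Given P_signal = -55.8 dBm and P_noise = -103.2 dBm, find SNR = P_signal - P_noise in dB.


SNR = -55.8 - (-103.2) = 47.4 dB

47.4 dB


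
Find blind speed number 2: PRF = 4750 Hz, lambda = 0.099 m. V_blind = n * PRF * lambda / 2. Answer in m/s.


V_blind = 2 * 4750 * 0.099 / 2 = 470.3 m/s

470.3 m/s


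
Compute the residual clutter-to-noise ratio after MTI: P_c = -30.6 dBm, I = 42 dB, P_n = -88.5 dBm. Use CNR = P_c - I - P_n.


CNR = -30.6 - 42 - (-88.5) = 15.9 dB

15.9 dB


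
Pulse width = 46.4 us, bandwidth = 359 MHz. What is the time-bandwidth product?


TBP = 46.4 * 359 = 16657.6

16657.6


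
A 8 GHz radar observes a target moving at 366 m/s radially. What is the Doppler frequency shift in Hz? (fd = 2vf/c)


fd = 2 * 366 * 8000000000.0 / 3e8 = 19520.0 Hz

19520.0 Hz


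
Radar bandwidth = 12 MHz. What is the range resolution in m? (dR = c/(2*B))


dR = 3e8 / (2 * 12000000.0) = 12.5 m

12.5 m


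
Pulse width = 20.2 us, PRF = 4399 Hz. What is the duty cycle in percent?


DC = 20.2e-6 * 4399 * 100 = 8.89%

8.89%


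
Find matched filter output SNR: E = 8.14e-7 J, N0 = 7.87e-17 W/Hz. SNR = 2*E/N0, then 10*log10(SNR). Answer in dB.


SNR_lin = 2 * 8.14e-7 / 7.87e-17 = 2.069e10
SNR_dB = 10*log10(2.069e10) = 103.2 dB

103.2 dB


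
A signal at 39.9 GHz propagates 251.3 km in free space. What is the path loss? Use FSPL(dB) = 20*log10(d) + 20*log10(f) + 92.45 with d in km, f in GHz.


20*log10(251.3) = 48.0
20*log10(39.9) = 32.02
FSPL = 172.5 dB

172.5 dB


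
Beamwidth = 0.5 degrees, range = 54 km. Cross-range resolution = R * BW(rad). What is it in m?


BW_rad = 0.008726646
CR = 54000 * 0.008726646 = 471.2 m

471.2 m


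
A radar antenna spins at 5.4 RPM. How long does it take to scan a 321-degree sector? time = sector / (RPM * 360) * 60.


t = 321 / (5.4 * 360) * 60 = 9.91 s

9.91 s


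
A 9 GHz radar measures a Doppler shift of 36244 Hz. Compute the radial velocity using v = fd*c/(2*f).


v = 36244 * 3e8 / (2 * 9000000000.0) = 604.1 m/s

604.1 m/s


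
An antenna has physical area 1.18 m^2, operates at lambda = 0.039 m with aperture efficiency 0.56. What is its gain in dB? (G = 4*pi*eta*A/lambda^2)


G_linear = 4*pi*0.56*1.18/0.039^2 = 5459.47
G_dB = 10*log10(5459.47) = 37.4 dB

37.4 dB


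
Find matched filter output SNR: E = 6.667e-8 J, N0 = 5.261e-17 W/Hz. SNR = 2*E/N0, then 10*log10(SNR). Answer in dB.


SNR_lin = 2 * 6.667e-8 / 5.261e-17 = 2.534e9
SNR_dB = 10*log10(2.534e9) = 94.0 dB

94.0 dB


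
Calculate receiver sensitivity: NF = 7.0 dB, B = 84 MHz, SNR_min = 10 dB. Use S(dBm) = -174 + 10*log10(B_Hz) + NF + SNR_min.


10*log10(84000000.0) = 79.24
S = -174 + 79.24 + 7.0 + 10 = -77.8 dBm

-77.8 dBm


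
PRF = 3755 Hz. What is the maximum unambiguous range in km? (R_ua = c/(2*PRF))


R_ua = 3e8 / (2 * 3755) = 39946.7 m = 39.9 km

39.9 km


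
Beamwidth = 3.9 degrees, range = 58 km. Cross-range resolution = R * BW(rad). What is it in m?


BW_rad = 0.068067841
CR = 58000 * 0.068067841 = 3947.9 m

3947.9 m


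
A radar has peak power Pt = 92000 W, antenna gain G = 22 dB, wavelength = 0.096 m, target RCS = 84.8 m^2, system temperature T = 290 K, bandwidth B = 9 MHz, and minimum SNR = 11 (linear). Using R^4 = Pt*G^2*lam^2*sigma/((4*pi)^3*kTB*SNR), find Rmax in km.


G_lin = 10^(22/10) = 158.489319
R^4 = 92000 * 158.489319^2 * 0.096^2 * 84.8 / ((4*pi)^3 * 1.38e-23 * 290 * 9000000.0 * 11)
R^4 = 2.29712e18 m^4
R_max = (2.29712e18)^(1/4) = 38931.0 m = 38.9 km

38.9 km


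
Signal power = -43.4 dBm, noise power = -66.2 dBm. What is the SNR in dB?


SNR = -43.4 - (-66.2) = 22.8 dB

22.8 dB


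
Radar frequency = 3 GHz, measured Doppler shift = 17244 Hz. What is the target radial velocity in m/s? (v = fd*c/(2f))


v = 17244 * 3e8 / (2 * 3000000000.0) = 862.2 m/s

862.2 m/s


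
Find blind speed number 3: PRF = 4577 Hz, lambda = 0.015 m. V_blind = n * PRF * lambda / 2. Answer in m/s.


V_blind = 3 * 4577 * 0.015 / 2 = 103.0 m/s

103.0 m/s


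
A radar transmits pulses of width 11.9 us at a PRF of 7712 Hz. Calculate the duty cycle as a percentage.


DC = 11.9e-6 * 7712 * 100 = 9.18%

9.18%


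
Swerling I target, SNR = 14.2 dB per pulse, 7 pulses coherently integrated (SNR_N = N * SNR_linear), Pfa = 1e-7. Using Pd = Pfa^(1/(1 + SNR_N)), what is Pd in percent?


SNR_lin = 10^(14.2/10) = 26.30268
SNR_N = 7 * 26.30268 = 184.11876
1/(1 + SNR_N) = 1/185.11876 = 0.0054019
Pd = (1e-7)^0.0054019 = 0.91661
Pd = 91.7%

91.7%


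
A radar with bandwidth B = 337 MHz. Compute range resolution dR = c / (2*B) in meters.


dR = 3e8 / (2 * 337000000.0) = 0.45 m

0.45 m


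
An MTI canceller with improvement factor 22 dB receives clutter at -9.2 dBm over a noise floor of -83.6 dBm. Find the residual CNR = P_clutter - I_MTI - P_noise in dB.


CNR = -9.2 - 22 - (-83.6) = 52.4 dB

52.4 dB


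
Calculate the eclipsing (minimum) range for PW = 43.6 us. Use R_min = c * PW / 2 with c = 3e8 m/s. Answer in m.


R_min = 3e8 * 43.6e-6 / 2 = 6540.0 m

6540.0 m


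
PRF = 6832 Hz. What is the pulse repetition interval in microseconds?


PRI = 1/6832 = 0.00014637 s = 146.4 us

146.4 us


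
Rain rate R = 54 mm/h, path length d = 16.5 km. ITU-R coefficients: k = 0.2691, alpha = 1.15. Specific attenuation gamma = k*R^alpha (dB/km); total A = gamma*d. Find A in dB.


gamma = 0.2691 * 54^1.15 = 26.434221 dB/km
A = 26.434221 * 16.5 = 436.16 dB

436.16 dB


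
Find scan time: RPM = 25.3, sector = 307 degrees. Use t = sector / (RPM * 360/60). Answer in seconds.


t = 307 / (25.3 * 360) * 60 = 2.02 s

2.02 s


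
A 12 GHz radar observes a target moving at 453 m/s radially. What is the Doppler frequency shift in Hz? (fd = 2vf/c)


fd = 2 * 453 * 12000000000.0 / 3e8 = 36240.0 Hz

36240.0 Hz


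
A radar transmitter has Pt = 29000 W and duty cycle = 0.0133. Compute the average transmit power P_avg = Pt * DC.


P_avg = 29000 * 0.0133 = 385.7 W

385.7 W


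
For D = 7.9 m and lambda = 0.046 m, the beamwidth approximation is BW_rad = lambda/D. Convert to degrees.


BW_rad = 0.046 / 7.9 = 0.005823
BW_deg = 0.33 degrees

0.33 degrees


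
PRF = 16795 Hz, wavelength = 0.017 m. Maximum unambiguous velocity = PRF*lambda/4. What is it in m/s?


V_ua = 16795 * 0.017 / 4 = 71.4 m/s

71.4 m/s


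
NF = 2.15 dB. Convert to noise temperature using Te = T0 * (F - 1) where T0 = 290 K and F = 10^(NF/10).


NF_lin = 10^(2.15/10) = 1.64059
Te = 290 * (1.64059 - 1) = 185.8 K

185.8 K


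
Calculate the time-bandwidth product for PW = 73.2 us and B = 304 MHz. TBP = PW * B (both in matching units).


TBP = 73.2 * 304 = 22252.8

22252.8


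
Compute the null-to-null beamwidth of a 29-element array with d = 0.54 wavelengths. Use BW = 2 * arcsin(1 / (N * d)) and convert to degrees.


1/(N*d) = 1/(29*0.54) = 0.063857
BW = 2*arcsin(0.063857) = 7.3 degrees

7.3 degrees


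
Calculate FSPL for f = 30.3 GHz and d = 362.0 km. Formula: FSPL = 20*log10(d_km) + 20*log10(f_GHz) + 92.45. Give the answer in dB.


20*log10(362.0) = 51.17
20*log10(30.3) = 29.63
FSPL = 173.3 dB

173.3 dB


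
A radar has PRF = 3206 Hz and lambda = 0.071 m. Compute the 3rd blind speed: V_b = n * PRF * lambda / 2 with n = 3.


V_blind = 3 * 3206 * 0.071 / 2 = 341.4 m/s

341.4 m/s


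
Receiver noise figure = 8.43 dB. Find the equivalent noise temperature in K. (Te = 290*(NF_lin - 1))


NF_lin = 10^(8.43/10) = 6.966265
Te = 290 * (6.966265 - 1) = 1730.2 K

1730.2 K


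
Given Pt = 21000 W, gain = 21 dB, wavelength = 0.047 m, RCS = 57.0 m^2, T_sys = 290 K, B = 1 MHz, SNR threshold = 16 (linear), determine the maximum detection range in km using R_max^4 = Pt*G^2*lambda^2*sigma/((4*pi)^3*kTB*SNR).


G_lin = 10^(21/10) = 125.892541
R^4 = 21000 * 125.892541^2 * 0.047^2 * 57.0 / ((4*pi)^3 * 1.38e-23 * 290 * 1000000.0 * 16)
R^4 = 3.2981e17 m^4
R_max = (3.2981e17)^(1/4) = 23964.4 m = 24.0 km

24.0 km


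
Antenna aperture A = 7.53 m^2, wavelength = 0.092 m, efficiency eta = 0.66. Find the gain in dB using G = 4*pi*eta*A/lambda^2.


G_linear = 4*pi*0.66*7.53/0.092^2 = 7378.59
G_dB = 10*log10(7378.59) = 38.7 dB

38.7 dB


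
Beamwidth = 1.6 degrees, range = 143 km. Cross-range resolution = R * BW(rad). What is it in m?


BW_rad = 0.027925268
CR = 143000 * 0.027925268 = 3993.3 m

3993.3 m


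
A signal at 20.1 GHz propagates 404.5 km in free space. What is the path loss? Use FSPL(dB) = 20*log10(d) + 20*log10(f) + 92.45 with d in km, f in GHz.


20*log10(404.5) = 52.14
20*log10(20.1) = 26.06
FSPL = 170.7 dB

170.7 dB


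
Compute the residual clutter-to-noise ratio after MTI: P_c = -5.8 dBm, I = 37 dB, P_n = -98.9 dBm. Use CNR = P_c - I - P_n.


CNR = -5.8 - 37 - (-98.9) = 56.1 dB

56.1 dB


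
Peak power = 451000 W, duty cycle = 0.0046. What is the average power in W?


P_avg = 451000 * 0.0046 = 2074.6 W

2074.6 W


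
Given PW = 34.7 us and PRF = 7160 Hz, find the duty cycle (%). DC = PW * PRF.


DC = 34.7e-6 * 7160 * 100 = 24.85%

24.85%


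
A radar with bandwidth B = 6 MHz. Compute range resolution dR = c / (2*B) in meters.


dR = 3e8 / (2 * 6000000.0) = 25.0 m

25.0 m


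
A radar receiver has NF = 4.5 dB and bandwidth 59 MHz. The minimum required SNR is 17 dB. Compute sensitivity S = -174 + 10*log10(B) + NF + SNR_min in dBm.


10*log10(59000000.0) = 77.71
S = -174 + 77.71 + 4.5 + 17 = -74.8 dBm

-74.8 dBm


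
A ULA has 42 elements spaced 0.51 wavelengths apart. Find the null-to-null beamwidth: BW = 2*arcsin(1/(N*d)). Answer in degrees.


1/(N*d) = 1/(42*0.51) = 0.046685
BW = 2*arcsin(0.046685) = 5.4 degrees

5.4 degrees


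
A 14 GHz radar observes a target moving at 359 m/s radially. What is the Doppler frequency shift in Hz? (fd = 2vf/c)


fd = 2 * 359 * 14000000000.0 / 3e8 = 33506.7 Hz

33506.7 Hz


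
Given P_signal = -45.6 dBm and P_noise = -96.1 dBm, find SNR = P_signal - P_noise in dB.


SNR = -45.6 - (-96.1) = 50.5 dB

50.5 dB


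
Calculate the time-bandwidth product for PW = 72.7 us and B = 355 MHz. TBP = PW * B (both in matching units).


TBP = 72.7 * 355 = 25808.5

25808.5


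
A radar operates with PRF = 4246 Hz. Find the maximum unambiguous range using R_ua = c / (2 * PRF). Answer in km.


R_ua = 3e8 / (2 * 4246) = 35327.4 m = 35.3 km

35.3 km


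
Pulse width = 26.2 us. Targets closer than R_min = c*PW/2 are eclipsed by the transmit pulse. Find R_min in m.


R_min = 3e8 * 26.2e-6 / 2 = 3930.0 m

3930.0 m


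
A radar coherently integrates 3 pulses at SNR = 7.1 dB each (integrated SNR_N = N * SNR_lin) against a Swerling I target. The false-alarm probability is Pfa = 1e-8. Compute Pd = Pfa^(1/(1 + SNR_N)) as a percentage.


SNR_lin = 10^(7.1/10) = 5.12861
SNR_N = 3 * 5.12861 = 15.38583
1/(1 + SNR_N) = 1/16.38583 = 0.0610283
Pd = (1e-8)^0.0610283 = 0.32492
Pd = 32.5%

32.5%


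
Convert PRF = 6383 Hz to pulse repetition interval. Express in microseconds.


PRI = 1/6383 = 0.0001566661 s = 156.7 us

156.7 us


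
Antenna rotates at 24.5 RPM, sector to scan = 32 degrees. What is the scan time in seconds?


t = 32 / (24.5 * 360) * 60 = 0.22 s

0.22 s


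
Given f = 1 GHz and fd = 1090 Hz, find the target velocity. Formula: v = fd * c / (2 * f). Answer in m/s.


v = 1090 * 3e8 / (2 * 1000000000.0) = 163.5 m/s

163.5 m/s


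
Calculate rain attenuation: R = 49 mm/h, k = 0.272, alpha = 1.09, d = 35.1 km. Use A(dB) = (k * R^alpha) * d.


gamma = 0.272 * 49^1.09 = 18.918323 dB/km
A = 18.918323 * 35.1 = 664.03 dB

664.03 dB


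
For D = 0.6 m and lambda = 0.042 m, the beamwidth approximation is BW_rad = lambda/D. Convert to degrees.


BW_rad = 0.042 / 0.6 = 0.07
BW_deg = 4.01 degrees

4.01 degrees


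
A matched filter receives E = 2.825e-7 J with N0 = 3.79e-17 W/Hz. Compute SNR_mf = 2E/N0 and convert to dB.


SNR_lin = 2 * 2.825e-7 / 3.79e-17 = 1.491e10
SNR_dB = 10*log10(1.491e10) = 101.7 dB

101.7 dB


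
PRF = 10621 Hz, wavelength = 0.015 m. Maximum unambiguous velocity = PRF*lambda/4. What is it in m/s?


V_ua = 10621 * 0.015 / 4 = 39.8 m/s

39.8 m/s


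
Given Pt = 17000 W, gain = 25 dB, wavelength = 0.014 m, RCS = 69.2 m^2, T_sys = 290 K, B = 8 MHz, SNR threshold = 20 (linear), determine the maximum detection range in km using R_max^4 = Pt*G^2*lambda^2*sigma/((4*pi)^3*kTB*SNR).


G_lin = 10^(25/10) = 316.227766
R^4 = 17000 * 316.227766^2 * 0.014^2 * 69.2 / ((4*pi)^3 * 1.38e-23 * 290 * 8000000.0 * 20)
R^4 = 1.81461e16 m^4
R_max = (1.81461e16)^(1/4) = 11606.4 m = 11.6 km

11.6 km


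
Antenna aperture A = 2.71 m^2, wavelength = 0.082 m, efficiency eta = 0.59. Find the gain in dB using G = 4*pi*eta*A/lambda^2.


G_linear = 4*pi*0.59*2.71/0.082^2 = 2988.16
G_dB = 10*log10(2988.16) = 34.8 dB

34.8 dB


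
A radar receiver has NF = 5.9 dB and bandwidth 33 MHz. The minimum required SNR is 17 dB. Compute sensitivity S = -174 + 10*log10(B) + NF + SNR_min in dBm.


10*log10(33000000.0) = 75.19
S = -174 + 75.19 + 5.9 + 17 = -75.9 dBm

-75.9 dBm


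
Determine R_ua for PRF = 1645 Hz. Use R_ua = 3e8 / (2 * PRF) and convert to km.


R_ua = 3e8 / (2 * 1645) = 91185.4 m = 91.2 km

91.2 km


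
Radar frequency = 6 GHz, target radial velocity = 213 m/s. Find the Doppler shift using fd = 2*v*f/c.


fd = 2 * 213 * 6000000000.0 / 3e8 = 8520.0 Hz

8520.0 Hz


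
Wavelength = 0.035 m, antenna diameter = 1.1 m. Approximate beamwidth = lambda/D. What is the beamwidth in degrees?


BW_rad = 0.035 / 1.1 = 0.031818
BW_deg = 1.82 degrees

1.82 degrees


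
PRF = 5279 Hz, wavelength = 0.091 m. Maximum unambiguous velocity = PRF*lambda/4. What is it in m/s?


V_ua = 5279 * 0.091 / 4 = 120.1 m/s

120.1 m/s


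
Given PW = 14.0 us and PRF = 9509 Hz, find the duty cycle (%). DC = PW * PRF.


DC = 14.0e-6 * 9509 * 100 = 13.31%

13.31%


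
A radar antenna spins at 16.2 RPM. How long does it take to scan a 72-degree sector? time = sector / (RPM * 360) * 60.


t = 72 / (16.2 * 360) * 60 = 0.74 s

0.74 s


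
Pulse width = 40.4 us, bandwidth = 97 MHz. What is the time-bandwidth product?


TBP = 40.4 * 97 = 3918.8

3918.8


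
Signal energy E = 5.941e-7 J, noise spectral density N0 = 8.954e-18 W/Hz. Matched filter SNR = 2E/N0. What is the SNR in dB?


SNR_lin = 2 * 5.941e-7 / 8.954e-18 = 1.327e11
SNR_dB = 10*log10(1.327e11) = 111.2 dB

111.2 dB


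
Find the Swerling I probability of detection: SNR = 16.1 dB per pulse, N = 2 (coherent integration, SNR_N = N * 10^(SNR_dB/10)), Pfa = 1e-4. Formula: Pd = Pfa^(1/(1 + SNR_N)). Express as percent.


SNR_lin = 10^(16.1/10) = 40.73803
SNR_N = 2 * 40.73803 = 81.47606
1/(1 + SNR_N) = 1/82.47606 = 0.0121247
Pd = (1e-4)^0.0121247 = 0.89434
Pd = 89.4%

89.4%


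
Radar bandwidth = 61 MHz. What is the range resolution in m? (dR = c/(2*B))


dR = 3e8 / (2 * 61000000.0) = 2.46 m

2.46 m


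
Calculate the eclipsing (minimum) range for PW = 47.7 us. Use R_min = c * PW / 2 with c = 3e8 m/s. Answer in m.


R_min = 3e8 * 47.7e-6 / 2 = 7155.0 m

7155.0 m


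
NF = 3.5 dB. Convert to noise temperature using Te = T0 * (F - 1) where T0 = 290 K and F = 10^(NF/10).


NF_lin = 10^(3.5/10) = 2.238721
Te = 290 * (2.238721 - 1) = 359.2 K

359.2 K


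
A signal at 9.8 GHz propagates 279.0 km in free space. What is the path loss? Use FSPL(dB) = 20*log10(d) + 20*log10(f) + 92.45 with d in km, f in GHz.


20*log10(279.0) = 48.91
20*log10(9.8) = 19.82
FSPL = 161.2 dB

161.2 dB


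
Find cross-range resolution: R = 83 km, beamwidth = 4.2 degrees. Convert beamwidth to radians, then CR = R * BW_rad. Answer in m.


BW_rad = 0.073303829
CR = 83000 * 0.073303829 = 6084.2 m

6084.2 m


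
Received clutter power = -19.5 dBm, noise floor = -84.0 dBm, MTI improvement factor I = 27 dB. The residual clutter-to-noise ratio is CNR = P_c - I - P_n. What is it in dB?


CNR = -19.5 - 27 - (-84.0) = 37.5 dB

37.5 dB


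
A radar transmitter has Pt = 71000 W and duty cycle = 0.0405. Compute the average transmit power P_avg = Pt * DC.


P_avg = 71000 * 0.0405 = 2875.5 W

2875.5 W


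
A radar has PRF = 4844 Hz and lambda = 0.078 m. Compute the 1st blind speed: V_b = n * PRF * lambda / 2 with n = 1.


V_blind = 1 * 4844 * 0.078 / 2 = 188.9 m/s

188.9 m/s


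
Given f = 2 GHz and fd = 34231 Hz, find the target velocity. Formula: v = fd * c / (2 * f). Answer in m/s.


v = 34231 * 3e8 / (2 * 2000000000.0) = 2567.3 m/s

2567.3 m/s


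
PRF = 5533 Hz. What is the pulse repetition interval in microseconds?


PRI = 1/5533 = 0.0001807338 s = 180.7 us

180.7 us
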